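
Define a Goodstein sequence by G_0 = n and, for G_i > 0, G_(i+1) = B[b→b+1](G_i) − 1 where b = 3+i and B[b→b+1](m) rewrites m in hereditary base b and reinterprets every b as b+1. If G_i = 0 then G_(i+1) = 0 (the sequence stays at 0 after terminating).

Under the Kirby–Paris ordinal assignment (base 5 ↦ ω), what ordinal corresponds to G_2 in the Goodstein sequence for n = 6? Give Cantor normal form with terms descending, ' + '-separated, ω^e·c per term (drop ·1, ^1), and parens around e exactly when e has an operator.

ω + 2

G_0 = 6. HB_3(6) = 2·3. Bump = 8. G_1 = 7.
G_1 = 7. HB_4(7) = 4 + 3. Bump = 8. G_2 = 7.
G_2 = 7. HB_5(7) = 5 + 2. Bump = 8. G_3 = 7.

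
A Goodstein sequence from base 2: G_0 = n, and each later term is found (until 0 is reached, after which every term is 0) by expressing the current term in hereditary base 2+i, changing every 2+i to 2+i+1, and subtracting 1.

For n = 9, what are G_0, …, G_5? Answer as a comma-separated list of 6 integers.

base 2: 9 = 2^(2 + 1) + 1; at 3: 3^(3 + 1) + 1 = 82; next = 81
base 3: 81 = 3^(3 + 1); at 4: 4^(4 + 1) = 1024; next = 1023
base 4: 1023 = 3·4^4 + 3·4^3 + 3·4^2 + 3·4 + 3; at 5: 3·5^5 + 3·5^3 + 3·5^2 + 3·5 + 3 = 9843; next = 9842
base 5: 9842 = 3·5^5 + 3·5^3 + 3·5^2 + 3·5 + 2; at 6: 3·6^6 + 3·6^3 + 3·6^2 + 3·6 + 2 = 140744; next = 140743
base 6: 140743 = 3·6^6 + 3·6^3 + 3·6^2 + 3·6 + 1; at 7: 3·7^7 + 3·7^3 + 3·7^2 + 3·7 + 1 = 2471827; next = 2471826

9, 81, 1023, 9842, 140743, 2471826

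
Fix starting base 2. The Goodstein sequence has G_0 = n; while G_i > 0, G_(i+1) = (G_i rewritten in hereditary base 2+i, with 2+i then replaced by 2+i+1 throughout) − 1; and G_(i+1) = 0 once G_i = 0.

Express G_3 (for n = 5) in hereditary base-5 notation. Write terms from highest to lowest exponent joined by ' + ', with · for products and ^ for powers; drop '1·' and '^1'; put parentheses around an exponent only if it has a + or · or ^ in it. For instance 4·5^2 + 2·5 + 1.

base 2: 5 = 2^2 + 1; at 3: 3^3 + 1 = 28; next = 27
base 3: 27 = 3^3; at 4: 4^4 = 256; next = 255
base 4: 255 = 3·4^3 + 3·4^2 + 3·4 + 3; at 5: 3·5^3 + 3·5^2 + 3·5 + 3 = 468; next = 467
base 5: 467 = 3·5^3 + 3·5^2 + 3·5 + 2; at 6: 3·6^3 + 3·6^2 + 3·6 + 2 = 776; next = 775

3·5^3 + 3·5^2 + 3·5 + 2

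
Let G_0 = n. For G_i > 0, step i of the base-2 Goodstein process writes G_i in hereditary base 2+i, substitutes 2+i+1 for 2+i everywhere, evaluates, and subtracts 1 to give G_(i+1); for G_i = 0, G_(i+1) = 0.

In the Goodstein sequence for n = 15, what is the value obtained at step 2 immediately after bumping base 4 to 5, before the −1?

(0) 15|_2 = 2^(2 + 1) + 2^2 + 2 + 1 ↦ 3^(3 + 1) + 3^3 + 3 + 1|_3 = 112 ⇒ 111
(1) 111|_3 = 3^(3 + 1) + 3^3 + 3 ↦ 4^(4 + 1) + 4^4 + 4|_4 = 1284 ⇒ 1283

18753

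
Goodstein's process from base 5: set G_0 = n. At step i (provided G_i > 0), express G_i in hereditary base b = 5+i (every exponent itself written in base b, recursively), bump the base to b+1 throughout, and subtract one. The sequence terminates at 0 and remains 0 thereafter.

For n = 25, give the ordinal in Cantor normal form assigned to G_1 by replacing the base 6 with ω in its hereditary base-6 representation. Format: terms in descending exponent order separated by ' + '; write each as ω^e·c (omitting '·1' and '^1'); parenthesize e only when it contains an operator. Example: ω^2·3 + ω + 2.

ω·5 + 5

25 —HB5→ 5^2 —bump→ 6^2 = 36 —(−1)→ 35
35 —HB6→ 5·6 + 5 —bump→ 5·7 + 5 = 40 —(−1)→ 39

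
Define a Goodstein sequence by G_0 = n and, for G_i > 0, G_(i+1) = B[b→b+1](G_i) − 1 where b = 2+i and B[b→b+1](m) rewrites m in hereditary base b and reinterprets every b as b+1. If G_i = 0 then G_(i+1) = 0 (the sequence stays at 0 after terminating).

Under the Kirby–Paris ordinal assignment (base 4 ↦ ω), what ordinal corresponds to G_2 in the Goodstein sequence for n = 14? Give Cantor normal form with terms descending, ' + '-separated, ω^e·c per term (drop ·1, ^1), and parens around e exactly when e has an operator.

G_0 = 14. HB_2(14) = 2^(2 + 1) + 2^2 + 2. Bump = 111. G_1 = 110.
G_1 = 110. HB_3(110) = 3^(3 + 1) + 3^3 + 2. Bump = 1282. G_2 = 1281.

ω^(ω + 1) + ω^ω + 1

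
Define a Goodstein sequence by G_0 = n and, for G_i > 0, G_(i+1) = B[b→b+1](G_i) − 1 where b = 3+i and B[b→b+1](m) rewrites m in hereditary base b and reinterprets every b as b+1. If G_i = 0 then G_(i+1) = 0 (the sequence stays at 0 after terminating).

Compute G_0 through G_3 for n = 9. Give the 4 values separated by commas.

9, 15, 17, 19

[0] 9 ≡ 3^2 (base 3). Lift 4: 16. −1: 15.
[1] 15 ≡ 3·4 + 3 (base 4). Lift 5: 18. −1: 17.
[2] 17 ≡ 3·5 + 2 (base 5). Lift 6: 20. −1: 19.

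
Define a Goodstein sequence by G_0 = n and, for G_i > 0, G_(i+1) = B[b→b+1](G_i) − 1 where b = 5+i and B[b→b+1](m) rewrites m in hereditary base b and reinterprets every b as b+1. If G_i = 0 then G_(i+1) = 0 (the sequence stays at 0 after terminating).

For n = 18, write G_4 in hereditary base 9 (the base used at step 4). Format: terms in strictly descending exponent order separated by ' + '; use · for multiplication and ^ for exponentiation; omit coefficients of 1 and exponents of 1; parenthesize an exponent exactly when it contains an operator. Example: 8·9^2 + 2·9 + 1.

2·9 + 8

G_0 = 18. HB_5(18) = 3·5 + 3. Bump = 21. G_1 = 20.
G_1 = 20. HB_6(20) = 3·6 + 2. Bump = 23. G_2 = 22.
G_2 = 22. HB_7(22) = 3·7 + 1. Bump = 25. G_3 = 24.
G_3 = 24. HB_8(24) = 3·8. Bump = 27. G_4 = 26.
G_4 = 26. HB_9(26) = 2·9 + 8. Bump = 28. G_5 = 27.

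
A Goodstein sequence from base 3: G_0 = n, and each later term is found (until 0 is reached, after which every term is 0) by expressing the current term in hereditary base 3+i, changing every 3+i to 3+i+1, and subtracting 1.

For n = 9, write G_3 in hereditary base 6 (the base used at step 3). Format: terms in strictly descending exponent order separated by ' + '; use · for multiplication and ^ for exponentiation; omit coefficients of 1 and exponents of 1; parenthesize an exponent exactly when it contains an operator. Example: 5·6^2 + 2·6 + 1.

base 3: 9 = 3^2; at 4: 4^2 = 16; next = 15
base 4: 15 = 3·4 + 3; at 5: 3·5 + 3 = 18; next = 17
base 5: 17 = 3·5 + 2; at 6: 3·6 + 2 = 20; next = 19
base 6: 19 = 3·6 + 1; at 7: 3·7 + 1 = 22; next = 21

3·6 + 1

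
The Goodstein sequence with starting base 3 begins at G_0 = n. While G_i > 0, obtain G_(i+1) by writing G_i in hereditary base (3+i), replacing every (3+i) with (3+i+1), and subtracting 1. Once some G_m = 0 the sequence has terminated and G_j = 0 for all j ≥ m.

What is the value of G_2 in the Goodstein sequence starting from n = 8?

8 —HB3→ 2·3 + 2 —bump→ 2·4 + 2 = 10 —(−1)→ 9
9 —HB4→ 2·4 + 1 —bump→ 2·5 + 1 = 11 —(−1)→ 10

10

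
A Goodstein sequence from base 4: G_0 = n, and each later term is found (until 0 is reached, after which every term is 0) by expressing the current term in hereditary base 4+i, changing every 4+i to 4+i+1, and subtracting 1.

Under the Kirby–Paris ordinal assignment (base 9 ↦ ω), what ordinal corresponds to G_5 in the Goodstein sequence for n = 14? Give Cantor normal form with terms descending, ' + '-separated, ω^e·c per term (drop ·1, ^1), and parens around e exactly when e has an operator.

ω·2 + 4

14 —HB4→ 3·4 + 2 —bump→ 3·5 + 2 = 17 —(−1)→ 16
16 —HB5→ 3·5 + 1 —bump→ 3·6 + 1 = 19 —(−1)→ 18
18 —HB6→ 3·6 —bump→ 3·7 = 21 —(−1)→ 20
20 —HB7→ 2·7 + 6 —bump→ 2·8 + 6 = 22 —(−1)→ 21
21 —HB8→ 2·8 + 5 —bump→ 2·9 + 5 = 23 —(−1)→ 22
22 —HB9→ 2·9 + 4 —bump→ 2·10 + 4 = 24 —(−1)→ 23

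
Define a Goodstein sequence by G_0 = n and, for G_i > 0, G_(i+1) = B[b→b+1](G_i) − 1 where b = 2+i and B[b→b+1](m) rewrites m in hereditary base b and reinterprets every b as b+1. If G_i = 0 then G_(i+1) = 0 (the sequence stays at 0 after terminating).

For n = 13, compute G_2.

1279

G_0 = 13. HB_2(13) = 2^(2 + 1) + 2^2 + 1. Bump = 109. G_1 = 108.
G_1 = 108. HB_3(108) = 3^(3 + 1) + 3^3. Bump = 1280. G_2 = 1279.
G_2 = 1279. HB_4(1279) = 4^(4 + 1) + 3·4^3 + 3·4^2 + 3·4 + 3. Bump = 16093. G_3 = 16092.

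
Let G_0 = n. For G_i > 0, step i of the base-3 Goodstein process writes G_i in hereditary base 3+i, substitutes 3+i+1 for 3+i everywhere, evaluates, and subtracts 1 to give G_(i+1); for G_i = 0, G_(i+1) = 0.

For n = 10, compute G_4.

(0) 10|_3 = 3^2 + 1 ↦ 4^2 + 1|_4 = 17 ⇒ 16
(1) 16|_4 = 4^2 ↦ 5^2|_5 = 25 ⇒ 24
(2) 24|_5 = 4·5 + 4 ↦ 4·6 + 4|_6 = 28 ⇒ 27
(3) 27|_6 = 4·6 + 3 ↦ 4·7 + 3|_7 = 31 ⇒ 30
(4) 30|_7 = 4·7 + 2 ↦ 4·8 + 2|_8 = 34 ⇒ 33

30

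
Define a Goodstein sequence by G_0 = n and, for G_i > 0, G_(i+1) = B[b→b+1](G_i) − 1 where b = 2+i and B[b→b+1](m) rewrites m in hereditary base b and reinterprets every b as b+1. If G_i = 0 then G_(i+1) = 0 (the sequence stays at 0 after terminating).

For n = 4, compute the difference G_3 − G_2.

i=0: 4 = 2^2 (b=2); 2→3: 3^3 = 27; 27−1 = 26
i=1: 26 = 2·3^2 + 2·3 + 2 (b=3); 3→4: 2·4^2 + 2·4 + 2 = 42; 42−1 = 41
i=2: 41 = 2·4^2 + 2·4 + 1 (b=4); 4→5: 2·5^2 + 2·5 + 1 = 61; 61−1 = 60

19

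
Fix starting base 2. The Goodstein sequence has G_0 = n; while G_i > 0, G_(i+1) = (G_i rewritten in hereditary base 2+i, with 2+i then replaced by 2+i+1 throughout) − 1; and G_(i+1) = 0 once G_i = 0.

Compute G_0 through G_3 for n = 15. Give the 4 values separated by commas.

15 —HB2→ 2^(2 + 1) + 2^2 + 2 + 1 —bump→ 3^(3 + 1) + 3^3 + 3 + 1 = 112 —(−1)→ 111
111 —HB3→ 3^(3 + 1) + 3^3 + 3 —bump→ 4^(4 + 1) + 4^4 + 4 = 1284 —(−1)→ 1283
1283 —HB4→ 4^(4 + 1) + 4^4 + 3 —bump→ 5^(5 + 1) + 5^5 + 3 = 18753 —(−1)→ 18752

15, 111, 1283, 18752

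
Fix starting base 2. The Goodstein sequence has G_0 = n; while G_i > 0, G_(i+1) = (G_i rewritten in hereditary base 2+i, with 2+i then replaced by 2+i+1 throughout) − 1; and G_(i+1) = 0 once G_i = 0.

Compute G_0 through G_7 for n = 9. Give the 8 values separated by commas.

9, 81, 1023, 9842, 140743, 2471826, 50333399, 1162263921

G_0 = 9. HB_2(9) = 2^(2 + 1) + 1. Bump = 82. G_1 = 81.
G_1 = 81. HB_3(81) = 3^(3 + 1). Bump = 1024. G_2 = 1023.
G_2 = 1023. HB_4(1023) = 3·4^4 + 3·4^3 + 3·4^2 + 3·4 + 3. Bump = 9843. G_3 = 9842.
G_3 = 9842. HB_5(9842) = 3·5^5 + 3·5^3 + 3·5^2 + 3·5 + 2. Bump = 140744. G_4 = 140743.
G_4 = 140743. HB_6(140743) = 3·6^6 + 3·6^3 + 3·6^2 + 3·6 + 1. Bump = 2471827. G_5 = 2471826.
G_5 = 2471826. HB_7(2471826) = 3·7^7 + 3·7^3 + 3·7^2 + 3·7. Bump = 50333400. G_6 = 50333399.
G_6 = 50333399. HB_8(50333399) = 3·8^8 + 3·8^3 + 3·8^2 + 2·8 + 7. Bump = 1162263922. G_7 = 1162263921.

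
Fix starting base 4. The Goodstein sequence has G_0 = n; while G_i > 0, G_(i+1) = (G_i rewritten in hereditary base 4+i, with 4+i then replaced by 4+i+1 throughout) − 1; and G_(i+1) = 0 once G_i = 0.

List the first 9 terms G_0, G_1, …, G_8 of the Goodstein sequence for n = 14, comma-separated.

G_0=14  [base 4] 3·4 + 2  →[4↦5]→  3·5 + 2 = 17  −1 ⇒ G_1=16
G_1=16  [base 5] 3·5 + 1  →[5↦6]→  3·6 + 1 = 19  −1 ⇒ G_2=18
G_2=18  [base 6] 3·6  →[6↦7]→  3·7 = 21  −1 ⇒ G_3=20
G_3=20  [base 7] 2·7 + 6  →[7↦8]→  2·8 + 6 = 22  −1 ⇒ G_4=21
G_4=21  [base 8] 2·8 + 5  →[8↦9]→  2·9 + 5 = 23  −1 ⇒ G_5=22
G_5=22  [base 9] 2·9 + 4  →[9↦10]→  2·10 + 4 = 24  −1 ⇒ G_6=23
G_6=23  [base 10] 2·10 + 3  →[10↦11]→  2·11 + 3 = 25  −1 ⇒ G_7=24
G_7=24  [base 11] 2·11 + 2  →[11↦12]→  2·12 + 2 = 26  −1 ⇒ G_8=25

14, 16, 18, 20, 21, 22, 23, 24, 25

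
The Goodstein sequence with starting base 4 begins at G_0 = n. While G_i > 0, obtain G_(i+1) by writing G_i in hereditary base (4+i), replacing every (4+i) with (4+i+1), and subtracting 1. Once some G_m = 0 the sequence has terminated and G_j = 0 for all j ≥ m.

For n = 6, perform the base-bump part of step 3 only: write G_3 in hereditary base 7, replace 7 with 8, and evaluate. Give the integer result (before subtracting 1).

(0) 6|_4 = 4 + 2 ↦ 5 + 2|_5 = 7 ⇒ 6
(1) 6|_5 = 5 + 1 ↦ 6 + 1|_6 = 7 ⇒ 6
(2) 6|_6 = 6 ↦ 7|_7 = 7 ⇒ 6
(3) 6|_7 = 6 ↦ 6|_8 = 6 ⇒ 5

6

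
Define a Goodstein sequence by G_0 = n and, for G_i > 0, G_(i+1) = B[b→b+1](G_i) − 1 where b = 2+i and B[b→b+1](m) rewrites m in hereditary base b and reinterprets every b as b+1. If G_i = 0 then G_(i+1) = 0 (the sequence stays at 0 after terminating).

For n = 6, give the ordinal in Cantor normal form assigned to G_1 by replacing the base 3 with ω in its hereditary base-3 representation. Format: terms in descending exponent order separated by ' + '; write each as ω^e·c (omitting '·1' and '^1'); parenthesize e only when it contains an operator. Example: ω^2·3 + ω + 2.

ω^ω + 2

6 —HB2→ 2^2 + 2 —bump→ 3^3 + 3 = 30 —(−1)→ 29
29 —HB3→ 3^3 + 2 —bump→ 4^4 + 2 = 258 —(−1)→ 257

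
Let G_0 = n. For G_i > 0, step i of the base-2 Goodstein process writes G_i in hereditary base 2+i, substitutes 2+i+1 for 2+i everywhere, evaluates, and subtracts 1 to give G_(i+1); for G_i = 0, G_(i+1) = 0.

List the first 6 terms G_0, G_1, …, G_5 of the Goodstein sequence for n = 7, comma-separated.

(0) 7|_2 = 2^2 + 2 + 1 ↦ 3^3 + 3 + 1|_3 = 31 ⇒ 30
(1) 30|_3 = 3^3 + 3 ↦ 4^4 + 4|_4 = 260 ⇒ 259
(2) 259|_4 = 4^4 + 3 ↦ 5^5 + 3|_5 = 3128 ⇒ 3127
(3) 3127|_5 = 5^5 + 2 ↦ 6^6 + 2|_6 = 46658 ⇒ 46657
(4) 46657|_6 = 6^6 + 1 ↦ 7^7 + 1|_7 = 823544 ⇒ 823543

7, 30, 259, 3127, 46657, 823543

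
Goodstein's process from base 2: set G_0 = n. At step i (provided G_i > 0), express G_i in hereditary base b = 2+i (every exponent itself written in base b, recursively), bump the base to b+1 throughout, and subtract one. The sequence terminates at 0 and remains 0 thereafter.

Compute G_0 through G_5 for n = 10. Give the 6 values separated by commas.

10, 83, 1025, 15625, 279935, 4215754

step 0: 10 = 2^(2 + 1) + 2; sub 3 for 2: 3^(3 + 1) + 3; = 84; G_1 = 84−1 = 83
step 1: 83 = 3^(3 + 1) + 2; sub 4 for 3: 4^(4 + 1) + 2; = 1026; G_2 = 1026−1 = 1025
step 2: 1025 = 4^(4 + 1) + 1; sub 5 for 4: 5^(5 + 1) + 1; = 15626; G_3 = 15626−1 = 15625
step 3: 15625 = 5^(5 + 1); sub 6 for 5: 6^(6 + 1); = 279936; G_4 = 279936−1 = 279935
step 4: 279935 = 5·6^6 + 5·6^5 + 5·6^4 + 5·6^3 + 5·6^2 + 5·6 + 5; sub 7 for 6: 5·7^7 + 5·7^5 + 5·7^4 + 5·7^3 + 5·7^2 + 5·7 + 5; = 4215755; G_5 = 4215755−1 = 4215754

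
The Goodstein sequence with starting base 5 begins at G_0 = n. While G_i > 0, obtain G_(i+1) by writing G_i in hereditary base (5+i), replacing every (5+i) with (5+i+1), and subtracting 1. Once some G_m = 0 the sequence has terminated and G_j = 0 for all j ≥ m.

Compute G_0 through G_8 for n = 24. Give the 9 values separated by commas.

24, 27, 30, 33, 36, 39, 41, 43, 45

G_0=24  [base 5] 4·5 + 4  →[5↦6]→  4·6 + 4 = 28  −1 ⇒ G_1=27
G_1=27  [base 6] 4·6 + 3  →[6↦7]→  4·7 + 3 = 31  −1 ⇒ G_2=30
G_2=30  [base 7] 4·7 + 2  →[7↦8]→  4·8 + 2 = 34  −1 ⇒ G_3=33
G_3=33  [base 8] 4·8 + 1  →[8↦9]→  4·9 + 1 = 37  −1 ⇒ G_4=36
G_4=36  [base 9] 4·9  →[9↦10]→  4·10 = 40  −1 ⇒ G_5=39
G_5=39  [base 10] 3·10 + 9  →[10↦11]→  3·11 + 9 = 42  −1 ⇒ G_6=41
G_6=41  [base 11] 3·11 + 8  →[11↦12]→  3·12 + 8 = 44  −1 ⇒ G_7=43
G_7=43  [base 12] 3·12 + 7  →[12↦13]→  3·13 + 7 = 46  −1 ⇒ G_8=45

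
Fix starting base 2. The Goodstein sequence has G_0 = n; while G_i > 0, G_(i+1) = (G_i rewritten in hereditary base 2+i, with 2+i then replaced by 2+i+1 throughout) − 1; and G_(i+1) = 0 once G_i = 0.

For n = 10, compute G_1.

step 0: 10 = 2^(2 + 1) + 2; sub 3 for 2: 3^(3 + 1) + 3; = 84; G_1 = 84−1 = 83
step 1: 83 = 3^(3 + 1) + 2; sub 4 for 3: 4^(4 + 1) + 2; = 1026; G_2 = 1026−1 = 1025

83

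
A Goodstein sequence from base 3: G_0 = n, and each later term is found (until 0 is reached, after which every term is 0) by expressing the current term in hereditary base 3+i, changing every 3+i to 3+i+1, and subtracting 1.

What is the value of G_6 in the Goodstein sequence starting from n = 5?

2

i=0: 5 = 3 + 2 (b=3); 3→4: 4 + 2 = 6; 6−1 = 5
i=1: 5 = 4 + 1 (b=4); 4→5: 5 + 1 = 6; 6−1 = 5
i=2: 5 = 5 (b=5); 5→6: 6 = 6; 6−1 = 5
i=3: 5 = 5 (b=6); 6→7: 5 = 5; 5−1 = 4
i=4: 4 = 4 (b=7); 7→8: 4 = 4; 4−1 = 3
i=5: 3 = 3 (b=8); 8→9: 3 = 3; 3−1 = 2
i=6: 2 = 2 (b=9); 9→10: 2 = 2; 2−1 = 1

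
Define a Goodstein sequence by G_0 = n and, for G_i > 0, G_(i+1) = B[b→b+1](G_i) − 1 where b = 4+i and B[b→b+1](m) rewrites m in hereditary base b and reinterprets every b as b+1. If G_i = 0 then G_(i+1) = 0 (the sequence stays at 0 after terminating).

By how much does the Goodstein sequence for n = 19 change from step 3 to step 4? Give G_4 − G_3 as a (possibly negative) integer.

(0) 19|_4 = 4^2 + 3 ↦ 5^2 + 3|_5 = 28 ⇒ 27
(1) 27|_5 = 5^2 + 2 ↦ 6^2 + 2|_6 = 38 ⇒ 37
(2) 37|_6 = 6^2 + 1 ↦ 7^2 + 1|_7 = 50 ⇒ 49
(3) 49|_7 = 7^2 ↦ 8^2|_8 = 64 ⇒ 63

14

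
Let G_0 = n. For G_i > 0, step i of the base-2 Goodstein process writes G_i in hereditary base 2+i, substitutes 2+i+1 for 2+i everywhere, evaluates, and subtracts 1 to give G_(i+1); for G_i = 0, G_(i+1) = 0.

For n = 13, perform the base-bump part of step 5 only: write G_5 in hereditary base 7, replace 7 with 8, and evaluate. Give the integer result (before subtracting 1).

i=0: 13 = 2^(2 + 1) + 2^2 + 1 (b=2); 2→3: 3^(3 + 1) + 3^3 + 1 = 109; 109−1 = 108
i=1: 108 = 3^(3 + 1) + 3^3 (b=3); 3→4: 4^(4 + 1) + 4^4 = 1280; 1280−1 = 1279
i=2: 1279 = 4^(4 + 1) + 3·4^3 + 3·4^2 + 3·4 + 3 (b=4); 4→5: 5^(5 + 1) + 3·5^3 + 3·5^2 + 3·5 + 3 = 16093; 16093−1 = 16092
i=3: 16092 = 5^(5 + 1) + 3·5^3 + 3·5^2 + 3·5 + 2 (b=5); 5→6: 6^(6 + 1) + 3·6^3 + 3·6^2 + 3·6 + 2 = 280712; 280712−1 = 280711
i=4: 280711 = 6^(6 + 1) + 3·6^3 + 3·6^2 + 3·6 + 1 (b=6); 6→7: 7^(7 + 1) + 3·7^3 + 3·7^2 + 3·7 + 1 = 5765999; 5765999−1 = 5765998
i=5: 5765998 = 7^(7 + 1) + 3·7^3 + 3·7^2 + 3·7 (b=7); 7→8: 8^(8 + 1) + 3·8^3 + 3·8^2 + 3·8 = 134219480; 134219480−1 = 134219479

134219480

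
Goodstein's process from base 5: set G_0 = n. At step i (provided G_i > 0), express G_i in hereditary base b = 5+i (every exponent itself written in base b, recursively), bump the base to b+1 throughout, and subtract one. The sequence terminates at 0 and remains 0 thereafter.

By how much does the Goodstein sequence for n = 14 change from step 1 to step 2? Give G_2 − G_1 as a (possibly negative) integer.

1

14 —HB5→ 2·5 + 4 —bump→ 2·6 + 4 = 16 —(−1)→ 15
15 —HB6→ 2·6 + 3 —bump→ 2·7 + 3 = 17 —(−1)→ 16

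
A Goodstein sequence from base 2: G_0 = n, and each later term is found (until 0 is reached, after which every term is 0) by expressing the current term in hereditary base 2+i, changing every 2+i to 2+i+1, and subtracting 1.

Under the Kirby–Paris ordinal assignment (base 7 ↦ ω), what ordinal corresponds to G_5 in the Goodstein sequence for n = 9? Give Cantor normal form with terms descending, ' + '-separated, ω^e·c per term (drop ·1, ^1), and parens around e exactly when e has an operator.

ω^ω·3 + ω^3·3 + ω^2·3 + ω·3

9 —HB2→ 2^(2 + 1) + 1 —bump→ 3^(3 + 1) + 1 = 82 —(−1)→ 81
81 —HB3→ 3^(3 + 1) —bump→ 4^(4 + 1) = 1024 —(−1)→ 1023
1023 —HB4→ 3·4^4 + 3·4^3 + 3·4^2 + 3·4 + 3 —bump→ 3·5^5 + 3·5^3 + 3·5^2 + 3·5 + 3 = 9843 —(−1)→ 9842
9842 —HB5→ 3·5^5 + 3·5^3 + 3·5^2 + 3·5 + 2 —bump→ 3·6^6 + 3·6^3 + 3·6^2 + 3·6 + 2 = 140744 —(−1)→ 140743
140743 —HB6→ 3·6^6 + 3·6^3 + 3·6^2 + 3·6 + 1 —bump→ 3·7^7 + 3·7^3 + 3·7^2 + 3·7 + 1 = 2471827 —(−1)→ 2471826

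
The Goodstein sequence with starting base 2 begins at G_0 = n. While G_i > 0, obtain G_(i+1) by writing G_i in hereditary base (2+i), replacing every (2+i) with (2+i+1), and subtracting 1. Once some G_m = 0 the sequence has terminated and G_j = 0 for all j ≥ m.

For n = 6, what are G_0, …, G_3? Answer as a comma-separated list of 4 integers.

6, 29, 257, 3125

base 2: 6 = 2^2 + 2; at 3: 3^3 + 3 = 30; next = 29
base 3: 29 = 3^3 + 2; at 4: 4^4 + 2 = 258; next = 257
base 4: 257 = 4^4 + 1; at 5: 5^5 + 1 = 3126; next = 3125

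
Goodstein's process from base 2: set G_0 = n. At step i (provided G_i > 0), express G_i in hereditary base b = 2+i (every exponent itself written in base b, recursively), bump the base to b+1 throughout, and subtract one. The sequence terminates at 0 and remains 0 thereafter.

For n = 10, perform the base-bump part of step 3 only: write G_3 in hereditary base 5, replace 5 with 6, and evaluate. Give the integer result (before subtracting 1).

G_0=10  [base 2] 2^(2 + 1) + 2  →[2↦3]→  3^(3 + 1) + 3 = 84  −1 ⇒ G_1=83
G_1=83  [base 3] 3^(3 + 1) + 2  →[3↦4]→  4^(4 + 1) + 2 = 1026  −1 ⇒ G_2=1025
G_2=1025  [base 4] 4^(4 + 1) + 1  →[4↦5]→  5^(5 + 1) + 1 = 15626  −1 ⇒ G_3=15625
G_3=15625  [base 5] 5^(5 + 1)  →[5↦6]→  6^(6 + 1) = 279936  −1 ⇒ G_4=279935

279936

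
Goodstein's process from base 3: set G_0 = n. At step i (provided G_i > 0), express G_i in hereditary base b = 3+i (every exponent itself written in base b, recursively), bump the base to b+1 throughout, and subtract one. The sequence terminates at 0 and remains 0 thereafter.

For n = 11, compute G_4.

i=0: 11 = 3^2 + 2 (b=3); 3→4: 4^2 + 2 = 18; 18−1 = 17
i=1: 17 = 4^2 + 1 (b=4); 4→5: 5^2 + 1 = 26; 26−1 = 25
i=2: 25 = 5^2 (b=5); 5→6: 6^2 = 36; 36−1 = 35
i=3: 35 = 5·6 + 5 (b=6); 6→7: 5·7 + 5 = 40; 40−1 = 39

39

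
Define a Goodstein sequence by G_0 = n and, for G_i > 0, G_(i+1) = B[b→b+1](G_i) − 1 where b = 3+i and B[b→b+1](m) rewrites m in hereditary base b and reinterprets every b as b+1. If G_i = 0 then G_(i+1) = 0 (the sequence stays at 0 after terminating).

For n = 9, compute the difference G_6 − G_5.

1

G_0 = 9. HB_3(9) = 3^2. Bump = 16. G_1 = 15.
G_1 = 15. HB_4(15) = 3·4 + 3. Bump = 18. G_2 = 17.
G_2 = 17. HB_5(17) = 3·5 + 2. Bump = 20. G_3 = 19.
G_3 = 19. HB_6(19) = 3·6 + 1. Bump = 22. G_4 = 21.
G_4 = 21. HB_7(21) = 3·7. Bump = 24. G_5 = 23.
G_5 = 23. HB_8(23) = 2·8 + 7. Bump = 25. G_6 = 24.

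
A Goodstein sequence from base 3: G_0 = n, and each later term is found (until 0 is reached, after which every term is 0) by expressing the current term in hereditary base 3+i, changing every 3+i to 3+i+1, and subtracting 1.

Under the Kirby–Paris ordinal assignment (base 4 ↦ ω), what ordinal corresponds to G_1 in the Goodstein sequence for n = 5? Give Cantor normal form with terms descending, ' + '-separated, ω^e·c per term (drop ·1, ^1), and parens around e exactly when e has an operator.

ω + 1

[0] 5 ≡ 3 + 2 (base 3). Lift 4: 6. −1: 5.
[1] 5 ≡ 4 + 1 (base 4). Lift 5: 6. −1: 5.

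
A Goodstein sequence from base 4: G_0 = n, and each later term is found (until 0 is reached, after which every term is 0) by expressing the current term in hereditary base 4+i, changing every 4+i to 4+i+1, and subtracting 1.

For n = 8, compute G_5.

step 0: 8 = 2·4; sub 5 for 4: 2·5; = 10; G_1 = 10−1 = 9
step 1: 9 = 5 + 4; sub 6 for 5: 6 + 4; = 10; G_2 = 10−1 = 9
step 2: 9 = 6 + 3; sub 7 for 6: 7 + 3; = 10; G_3 = 10−1 = 9
step 3: 9 = 7 + 2; sub 8 for 7: 8 + 2; = 10; G_4 = 10−1 = 9
step 4: 9 = 8 + 1; sub 9 for 8: 9 + 1; = 10; G_5 = 10−1 = 9
step 5: 9 = 9; sub 10 for 9: 10; = 10; G_6 = 10−1 = 9

9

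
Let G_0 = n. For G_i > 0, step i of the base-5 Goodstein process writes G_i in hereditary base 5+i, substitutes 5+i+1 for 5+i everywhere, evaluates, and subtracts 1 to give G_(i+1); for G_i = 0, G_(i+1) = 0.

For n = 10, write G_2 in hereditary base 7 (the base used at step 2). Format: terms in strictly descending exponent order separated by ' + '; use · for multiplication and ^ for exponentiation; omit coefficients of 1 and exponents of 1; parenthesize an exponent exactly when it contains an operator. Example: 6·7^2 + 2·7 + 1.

[0] 10 ≡ 2·5 (base 5). Lift 6: 12. −1: 11.
[1] 11 ≡ 6 + 5 (base 6). Lift 7: 12. −1: 11.

7 + 4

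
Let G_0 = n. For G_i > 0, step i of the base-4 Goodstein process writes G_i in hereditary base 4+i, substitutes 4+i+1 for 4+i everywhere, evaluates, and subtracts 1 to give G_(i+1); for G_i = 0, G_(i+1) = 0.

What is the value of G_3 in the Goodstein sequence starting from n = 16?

base 4: 16 = 4^2; at 5: 5^2 = 25; next = 24
base 5: 24 = 4·5 + 4; at 6: 4·6 + 4 = 28; next = 27
base 6: 27 = 4·6 + 3; at 7: 4·7 + 3 = 31; next = 30
base 7: 30 = 4·7 + 2; at 8: 4·8 + 2 = 34; next = 33

30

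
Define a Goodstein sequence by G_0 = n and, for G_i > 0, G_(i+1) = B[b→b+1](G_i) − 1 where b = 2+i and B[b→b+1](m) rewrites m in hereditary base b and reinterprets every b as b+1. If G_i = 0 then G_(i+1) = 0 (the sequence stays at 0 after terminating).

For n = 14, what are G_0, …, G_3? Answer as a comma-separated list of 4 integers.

[0] 14 ≡ 2^(2 + 1) + 2^2 + 2 (base 2). Lift 3: 111. −1: 110.
[1] 110 ≡ 3^(3 + 1) + 3^3 + 2 (base 3). Lift 4: 1282. −1: 1281.
[2] 1281 ≡ 4^(4 + 1) + 4^4 + 1 (base 4). Lift 5: 18751. −1: 18750.

14, 110, 1281, 18750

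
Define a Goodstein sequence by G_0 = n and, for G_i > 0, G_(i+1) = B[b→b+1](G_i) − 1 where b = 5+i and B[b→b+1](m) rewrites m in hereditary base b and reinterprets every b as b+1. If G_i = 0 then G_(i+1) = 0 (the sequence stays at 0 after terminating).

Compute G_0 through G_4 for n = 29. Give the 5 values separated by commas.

29, 39, 51, 65, 81

step 0: 29 = 5^2 + 4; sub 6 for 5: 6^2 + 4; = 40; G_1 = 40−1 = 39
step 1: 39 = 6^2 + 3; sub 7 for 6: 7^2 + 3; = 52; G_2 = 52−1 = 51
step 2: 51 = 7^2 + 2; sub 8 for 7: 8^2 + 2; = 66; G_3 = 66−1 = 65
step 3: 65 = 8^2 + 1; sub 9 for 8: 9^2 + 1; = 82; G_4 = 82−1 = 81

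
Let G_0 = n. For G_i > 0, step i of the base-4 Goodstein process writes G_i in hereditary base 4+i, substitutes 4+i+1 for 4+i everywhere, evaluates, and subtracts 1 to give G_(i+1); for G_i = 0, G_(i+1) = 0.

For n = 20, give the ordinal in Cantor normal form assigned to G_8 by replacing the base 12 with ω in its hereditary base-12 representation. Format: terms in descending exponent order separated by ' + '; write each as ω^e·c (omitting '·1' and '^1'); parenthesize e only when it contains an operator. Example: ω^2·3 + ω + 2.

20 —HB4→ 4^2 + 4 —bump→ 5^2 + 5 = 30 —(−1)→ 29
29 —HB5→ 5^2 + 4 —bump→ 6^2 + 4 = 40 —(−1)→ 39
39 —HB6→ 6^2 + 3 —bump→ 7^2 + 3 = 52 —(−1)→ 51
51 —HB7→ 7^2 + 2 —bump→ 8^2 + 2 = 66 —(−1)→ 65
65 —HB8→ 8^2 + 1 —bump→ 9^2 + 1 = 82 —(−1)→ 81
81 —HB9→ 9^2 —bump→ 10^2 = 100 —(−1)→ 99
99 —HB10→ 9·10 + 9 —bump→ 9·11 + 9 = 108 —(−1)→ 107
107 —HB11→ 9·11 + 8 —bump→ 9·12 + 8 = 116 —(−1)→ 115

ω·9 + 7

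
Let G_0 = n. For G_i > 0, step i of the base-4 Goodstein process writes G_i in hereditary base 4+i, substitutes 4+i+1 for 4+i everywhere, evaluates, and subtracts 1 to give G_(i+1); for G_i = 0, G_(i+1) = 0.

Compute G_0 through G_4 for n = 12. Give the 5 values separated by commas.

12, 14, 15, 16, 17

(0) 12|_4 = 3·4 ↦ 3·5|_5 = 15 ⇒ 14
(1) 14|_5 = 2·5 + 4 ↦ 2·6 + 4|_6 = 16 ⇒ 15
(2) 15|_6 = 2·6 + 3 ↦ 2·7 + 3|_7 = 17 ⇒ 16
(3) 16|_7 = 2·7 + 2 ↦ 2·8 + 2|_8 = 18 ⇒ 17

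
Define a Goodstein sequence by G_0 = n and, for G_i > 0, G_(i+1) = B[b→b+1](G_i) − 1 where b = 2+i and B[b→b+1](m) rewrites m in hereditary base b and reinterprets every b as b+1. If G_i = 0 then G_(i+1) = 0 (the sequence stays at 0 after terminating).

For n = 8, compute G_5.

(0) 8|_2 = 2^(2 + 1) ↦ 3^(3 + 1)|_3 = 81 ⇒ 80
(1) 80|_3 = 2·3^3 + 2·3^2 + 2·3 + 2 ↦ 2·4^4 + 2·4^2 + 2·4 + 2|_4 = 554 ⇒ 553
(2) 553|_4 = 2·4^4 + 2·4^2 + 2·4 + 1 ↦ 2·5^5 + 2·5^2 + 2·5 + 1|_5 = 6311 ⇒ 6310
(3) 6310|_5 = 2·5^5 + 2·5^2 + 2·5 ↦ 2·6^6 + 2·6^2 + 2·6|_6 = 93396 ⇒ 93395
(4) 93395|_6 = 2·6^6 + 2·6^2 + 6 + 5 ↦ 2·7^7 + 2·7^2 + 7 + 5|_7 = 1647196 ⇒ 1647195
(5) 1647195|_7 = 2·7^7 + 2·7^2 + 7 + 4 ↦ 2·8^8 + 2·8^2 + 8 + 4|_8 = 33554572 ⇒ 33554571

1647195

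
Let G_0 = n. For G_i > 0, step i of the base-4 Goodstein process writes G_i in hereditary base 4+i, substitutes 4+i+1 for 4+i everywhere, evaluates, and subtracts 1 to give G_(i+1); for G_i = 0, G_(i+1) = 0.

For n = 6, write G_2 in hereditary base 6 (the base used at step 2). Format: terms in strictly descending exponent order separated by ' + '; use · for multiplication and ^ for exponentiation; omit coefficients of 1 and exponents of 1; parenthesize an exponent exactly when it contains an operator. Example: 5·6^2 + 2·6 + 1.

step 0: 6 = 4 + 2; sub 5 for 4: 5 + 2; = 7; G_1 = 7−1 = 6
step 1: 6 = 5 + 1; sub 6 for 5: 6 + 1; = 7; G_2 = 7−1 = 6
step 2: 6 = 6; sub 7 for 6: 7; = 7; G_3 = 7−1 = 6

6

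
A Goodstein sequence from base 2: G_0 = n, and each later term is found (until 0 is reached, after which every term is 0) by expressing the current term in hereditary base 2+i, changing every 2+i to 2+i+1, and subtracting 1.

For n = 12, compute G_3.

15685

G_0 = 12. HB_2(12) = 2^(2 + 1) + 2^2. Bump = 108. G_1 = 107.
G_1 = 107. HB_3(107) = 3^(3 + 1) + 2·3^2 + 2·3 + 2. Bump = 1066. G_2 = 1065.
G_2 = 1065. HB_4(1065) = 4^(4 + 1) + 2·4^2 + 2·4 + 1. Bump = 15686. G_3 = 15685.
G_3 = 15685. HB_5(15685) = 5^(5 + 1) + 2·5^2 + 2·5. Bump = 280020. G_4 = 280019.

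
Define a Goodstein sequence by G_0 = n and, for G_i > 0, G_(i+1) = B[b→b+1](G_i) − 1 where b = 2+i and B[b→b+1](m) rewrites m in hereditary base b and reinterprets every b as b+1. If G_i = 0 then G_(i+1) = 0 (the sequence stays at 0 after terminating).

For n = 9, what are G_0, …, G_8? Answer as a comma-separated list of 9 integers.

G_0 = 9. HB_2(9) = 2^(2 + 1) + 1. Bump = 82. G_1 = 81.
G_1 = 81. HB_3(81) = 3^(3 + 1). Bump = 1024. G_2 = 1023.
G_2 = 1023. HB_4(1023) = 3·4^4 + 3·4^3 + 3·4^2 + 3·4 + 3. Bump = 9843. G_3 = 9842.
G_3 = 9842. HB_5(9842) = 3·5^5 + 3·5^3 + 3·5^2 + 3·5 + 2. Bump = 140744. G_4 = 140743.
G_4 = 140743. HB_6(140743) = 3·6^6 + 3·6^3 + 3·6^2 + 3·6 + 1. Bump = 2471827. G_5 = 2471826.
G_5 = 2471826. HB_7(2471826) = 3·7^7 + 3·7^3 + 3·7^2 + 3·7. Bump = 50333400. G_6 = 50333399.
G_6 = 50333399. HB_8(50333399) = 3·8^8 + 3·8^3 + 3·8^2 + 2·8 + 7. Bump = 1162263922. G_7 = 1162263921.
G_7 = 1162263921. HB_9(1162263921) = 3·9^9 + 3·9^3 + 3·9^2 + 2·9 + 6. Bump = 30000003326. G_8 = 30000003325.

9, 81, 1023, 9842, 140743, 2471826, 50333399, 1162263921, 30000003325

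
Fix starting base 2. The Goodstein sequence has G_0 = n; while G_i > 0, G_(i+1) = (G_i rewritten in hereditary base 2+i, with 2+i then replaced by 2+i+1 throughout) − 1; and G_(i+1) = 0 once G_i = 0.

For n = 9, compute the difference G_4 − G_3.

130901

G_0=9  [base 2] 2^(2 + 1) + 1  →[2↦3]→  3^(3 + 1) + 1 = 82  −1 ⇒ G_1=81
G_1=81  [base 3] 3^(3 + 1)  →[3↦4]→  4^(4 + 1) = 1024  −1 ⇒ G_2=1023
G_2=1023  [base 4] 3·4^4 + 3·4^3 + 3·4^2 + 3·4 + 3  →[4↦5]→  3·5^5 + 3·5^3 + 3·5^2 + 3·5 + 3 = 9843  −1 ⇒ G_3=9842
G_3=9842  [base 5] 3·5^5 + 3·5^3 + 3·5^2 + 3·5 + 2  →[5↦6]→  3·6^6 + 3·6^3 + 3·6^2 + 3·6 + 2 = 140744  −1 ⇒ G_4=140743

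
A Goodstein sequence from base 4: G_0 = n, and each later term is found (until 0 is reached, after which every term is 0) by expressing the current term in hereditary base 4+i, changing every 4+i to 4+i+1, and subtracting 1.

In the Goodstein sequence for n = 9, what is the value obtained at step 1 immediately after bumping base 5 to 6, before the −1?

12

9 —HB4→ 2·4 + 1 —bump→ 2·5 + 1 = 11 —(−1)→ 10
10 —HB5→ 2·5 —bump→ 2·6 = 12 —(−1)→ 11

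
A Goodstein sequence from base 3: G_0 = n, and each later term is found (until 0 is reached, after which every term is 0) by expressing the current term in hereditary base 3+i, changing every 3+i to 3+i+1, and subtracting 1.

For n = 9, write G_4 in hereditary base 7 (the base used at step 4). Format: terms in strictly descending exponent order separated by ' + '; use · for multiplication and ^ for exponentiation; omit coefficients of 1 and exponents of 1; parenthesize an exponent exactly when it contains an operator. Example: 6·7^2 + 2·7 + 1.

(0) 9|_3 = 3^2 ↦ 4^2|_4 = 16 ⇒ 15
(1) 15|_4 = 3·4 + 3 ↦ 3·5 + 3|_5 = 18 ⇒ 17
(2) 17|_5 = 3·5 + 2 ↦ 3·6 + 2|_6 = 20 ⇒ 19
(3) 19|_6 = 3·6 + 1 ↦ 3·7 + 1|_7 = 22 ⇒ 21

3·7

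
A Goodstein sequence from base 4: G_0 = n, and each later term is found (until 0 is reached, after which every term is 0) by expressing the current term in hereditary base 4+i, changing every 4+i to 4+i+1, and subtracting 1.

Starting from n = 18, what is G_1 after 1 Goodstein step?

26

base 4: 18 = 4^2 + 2; at 5: 5^2 + 2 = 27; next = 26
base 5: 26 = 5^2 + 1; at 6: 6^2 + 1 = 37; next = 36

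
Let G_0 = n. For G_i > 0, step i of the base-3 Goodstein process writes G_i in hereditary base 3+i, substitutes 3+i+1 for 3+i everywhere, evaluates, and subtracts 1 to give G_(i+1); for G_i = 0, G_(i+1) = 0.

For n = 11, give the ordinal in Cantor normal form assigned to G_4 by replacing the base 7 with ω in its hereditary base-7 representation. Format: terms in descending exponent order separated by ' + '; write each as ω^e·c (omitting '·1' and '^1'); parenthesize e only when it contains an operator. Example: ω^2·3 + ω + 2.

i=0: 11 = 3^2 + 2 (b=3); 3→4: 4^2 + 2 = 18; 18−1 = 17
i=1: 17 = 4^2 + 1 (b=4); 4→5: 5^2 + 1 = 26; 26−1 = 25
i=2: 25 = 5^2 (b=5); 5→6: 6^2 = 36; 36−1 = 35
i=3: 35 = 5·6 + 5 (b=6); 6→7: 5·7 + 5 = 40; 40−1 = 39
i=4: 39 = 5·7 + 4 (b=7); 7→8: 5·8 + 4 = 44; 44−1 = 43

ω·5 + 4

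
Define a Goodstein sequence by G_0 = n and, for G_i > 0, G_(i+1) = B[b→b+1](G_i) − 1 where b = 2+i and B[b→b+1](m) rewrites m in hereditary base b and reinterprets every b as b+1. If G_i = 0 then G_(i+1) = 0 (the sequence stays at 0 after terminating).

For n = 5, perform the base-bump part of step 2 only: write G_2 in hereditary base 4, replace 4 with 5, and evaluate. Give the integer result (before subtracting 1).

(0) 5|_2 = 2^2 + 1 ↦ 3^3 + 1|_3 = 28 ⇒ 27
(1) 27|_3 = 3^3 ↦ 4^4|_4 = 256 ⇒ 255
(2) 255|_4 = 3·4^3 + 3·4^2 + 3·4 + 3 ↦ 3·5^3 + 3·5^2 + 3·5 + 3|_5 = 468 ⇒ 467

468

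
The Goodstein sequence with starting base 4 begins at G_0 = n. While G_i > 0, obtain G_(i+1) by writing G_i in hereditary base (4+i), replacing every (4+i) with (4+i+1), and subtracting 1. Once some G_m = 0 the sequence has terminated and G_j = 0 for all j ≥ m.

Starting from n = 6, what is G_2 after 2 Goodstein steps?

[0] 6 ≡ 4 + 2 (base 4). Lift 5: 7. −1: 6.
[1] 6 ≡ 5 + 1 (base 5). Lift 6: 7. −1: 6.
[2] 6 ≡ 6 (base 6). Lift 7: 7. −1: 6.

6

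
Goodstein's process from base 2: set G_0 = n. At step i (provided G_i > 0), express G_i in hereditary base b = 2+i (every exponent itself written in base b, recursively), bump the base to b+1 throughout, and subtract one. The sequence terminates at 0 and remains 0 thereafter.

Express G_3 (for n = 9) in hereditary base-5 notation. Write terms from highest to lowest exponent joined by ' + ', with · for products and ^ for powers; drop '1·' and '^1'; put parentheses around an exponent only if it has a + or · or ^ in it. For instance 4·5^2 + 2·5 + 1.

base 2: 9 = 2^(2 + 1) + 1; at 3: 3^(3 + 1) + 1 = 82; next = 81
base 3: 81 = 3^(3 + 1); at 4: 4^(4 + 1) = 1024; next = 1023
base 4: 1023 = 3·4^4 + 3·4^3 + 3·4^2 + 3·4 + 3; at 5: 3·5^5 + 3·5^3 + 3·5^2 + 3·5 + 3 = 9843; next = 9842
base 5: 9842 = 3·5^5 + 3·5^3 + 3·5^2 + 3·5 + 2; at 6: 3·6^6 + 3·6^3 + 3·6^2 + 3·6 + 2 = 140744; next = 140743

3·5^5 + 3·5^3 + 3·5^2 + 3·5 + 2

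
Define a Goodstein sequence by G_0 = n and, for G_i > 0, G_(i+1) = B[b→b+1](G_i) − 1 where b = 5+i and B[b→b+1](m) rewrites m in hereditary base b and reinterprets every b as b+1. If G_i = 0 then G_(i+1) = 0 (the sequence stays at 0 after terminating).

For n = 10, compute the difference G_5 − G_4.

step 0: 10 = 2·5; sub 6 for 5: 2·6; = 12; G_1 = 12−1 = 11
step 1: 11 = 6 + 5; sub 7 for 6: 7 + 5; = 12; G_2 = 12−1 = 11
step 2: 11 = 7 + 4; sub 8 for 7: 8 + 4; = 12; G_3 = 12−1 = 11
step 3: 11 = 8 + 3; sub 9 for 8: 9 + 3; = 12; G_4 = 12−1 = 11
step 4: 11 = 9 + 2; sub 10 for 9: 10 + 2; = 12; G_5 = 12−1 = 11

0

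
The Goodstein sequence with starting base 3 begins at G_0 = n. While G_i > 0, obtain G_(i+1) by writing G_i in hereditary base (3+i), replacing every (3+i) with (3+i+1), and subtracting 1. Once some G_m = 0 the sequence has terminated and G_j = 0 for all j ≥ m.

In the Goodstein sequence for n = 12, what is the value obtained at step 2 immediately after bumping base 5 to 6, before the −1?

(0) 12|_3 = 3^2 + 3 ↦ 4^2 + 4|_4 = 20 ⇒ 19
(1) 19|_4 = 4^2 + 3 ↦ 5^2 + 3|_5 = 28 ⇒ 27
(2) 27|_5 = 5^2 + 2 ↦ 6^2 + 2|_6 = 38 ⇒ 37

38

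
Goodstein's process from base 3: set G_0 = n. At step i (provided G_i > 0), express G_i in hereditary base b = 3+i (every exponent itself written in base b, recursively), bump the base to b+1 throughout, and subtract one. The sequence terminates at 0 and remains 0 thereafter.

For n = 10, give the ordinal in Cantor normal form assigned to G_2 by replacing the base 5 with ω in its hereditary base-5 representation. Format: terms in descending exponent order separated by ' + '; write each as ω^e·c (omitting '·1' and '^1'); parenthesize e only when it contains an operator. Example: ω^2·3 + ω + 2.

ω·4 + 4

10 —HB3→ 3^2 + 1 —bump→ 4^2 + 1 = 17 —(−1)→ 16
16 —HB4→ 4^2 —bump→ 5^2 = 25 —(−1)→ 24
24 —HB5→ 4·5 + 4 —bump→ 4·6 + 4 = 28 —(−1)→ 27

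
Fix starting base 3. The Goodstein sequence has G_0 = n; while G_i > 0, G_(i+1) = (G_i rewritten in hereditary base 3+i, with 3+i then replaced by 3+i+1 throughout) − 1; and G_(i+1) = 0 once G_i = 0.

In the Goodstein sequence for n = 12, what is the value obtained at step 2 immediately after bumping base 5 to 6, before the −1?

38

(0) 12|_3 = 3^2 + 3 ↦ 4^2 + 4|_4 = 20 ⇒ 19
(1) 19|_4 = 4^2 + 3 ↦ 5^2 + 3|_5 = 28 ⇒ 27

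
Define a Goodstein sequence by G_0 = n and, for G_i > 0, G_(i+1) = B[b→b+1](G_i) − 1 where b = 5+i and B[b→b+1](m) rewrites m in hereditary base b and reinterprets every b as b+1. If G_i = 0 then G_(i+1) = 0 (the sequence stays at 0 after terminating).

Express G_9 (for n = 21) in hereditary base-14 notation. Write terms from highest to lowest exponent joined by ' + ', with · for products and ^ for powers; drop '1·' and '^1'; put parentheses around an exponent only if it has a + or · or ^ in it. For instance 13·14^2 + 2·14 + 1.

2·14 + 13

i=0: 21 = 4·5 + 1 (b=5); 5→6: 4·6 + 1 = 25; 25−1 = 24
i=1: 24 = 4·6 (b=6); 6→7: 4·7 = 28; 28−1 = 27
i=2: 27 = 3·7 + 6 (b=7); 7→8: 3·8 + 6 = 30; 30−1 = 29
i=3: 29 = 3·8 + 5 (b=8); 8→9: 3·9 + 5 = 32; 32−1 = 31
i=4: 31 = 3·9 + 4 (b=9); 9→10: 3·10 + 4 = 34; 34−1 = 33
i=5: 33 = 3·10 + 3 (b=10); 10→11: 3·11 + 3 = 36; 36−1 = 35
i=6: 35 = 3·11 + 2 (b=11); 11→12: 3·12 + 2 = 38; 38−1 = 37
i=7: 37 = 3·12 + 1 (b=12); 12→13: 3·13 + 1 = 40; 40−1 = 39
i=8: 39 = 3·13 (b=13); 13→14: 3·14 = 42; 42−1 = 41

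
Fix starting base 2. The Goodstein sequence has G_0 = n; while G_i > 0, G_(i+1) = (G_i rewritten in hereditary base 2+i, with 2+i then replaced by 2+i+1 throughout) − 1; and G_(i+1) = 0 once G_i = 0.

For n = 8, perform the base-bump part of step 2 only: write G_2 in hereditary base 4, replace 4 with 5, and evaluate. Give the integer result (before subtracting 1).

i=0: 8 = 2^(2 + 1) (b=2); 2→3: 3^(3 + 1) = 81; 81−1 = 80
i=1: 80 = 2·3^3 + 2·3^2 + 2·3 + 2 (b=3); 3→4: 2·4^4 + 2·4^2 + 2·4 + 2 = 554; 554−1 = 553
i=2: 553 = 2·4^4 + 2·4^2 + 2·4 + 1 (b=4); 4→5: 2·5^5 + 2·5^2 + 2·5 + 1 = 6311; 6311−1 = 6310

6311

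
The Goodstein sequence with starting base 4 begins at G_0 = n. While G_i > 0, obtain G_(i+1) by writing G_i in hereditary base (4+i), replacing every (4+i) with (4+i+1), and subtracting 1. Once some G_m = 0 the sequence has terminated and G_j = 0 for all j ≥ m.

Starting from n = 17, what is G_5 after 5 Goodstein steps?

47

step 0: 17 = 4^2 + 1; sub 5 for 4: 5^2 + 1; = 26; G_1 = 26−1 = 25
step 1: 25 = 5^2; sub 6 for 5: 6^2; = 36; G_2 = 36−1 = 35
step 2: 35 = 5·6 + 5; sub 7 for 6: 5·7 + 5; = 40; G_3 = 40−1 = 39
step 3: 39 = 5·7 + 4; sub 8 for 7: 5·8 + 4; = 44; G_4 = 44−1 = 43
step 4: 43 = 5·8 + 3; sub 9 for 8: 5·9 + 3; = 48; G_5 = 48−1 = 47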